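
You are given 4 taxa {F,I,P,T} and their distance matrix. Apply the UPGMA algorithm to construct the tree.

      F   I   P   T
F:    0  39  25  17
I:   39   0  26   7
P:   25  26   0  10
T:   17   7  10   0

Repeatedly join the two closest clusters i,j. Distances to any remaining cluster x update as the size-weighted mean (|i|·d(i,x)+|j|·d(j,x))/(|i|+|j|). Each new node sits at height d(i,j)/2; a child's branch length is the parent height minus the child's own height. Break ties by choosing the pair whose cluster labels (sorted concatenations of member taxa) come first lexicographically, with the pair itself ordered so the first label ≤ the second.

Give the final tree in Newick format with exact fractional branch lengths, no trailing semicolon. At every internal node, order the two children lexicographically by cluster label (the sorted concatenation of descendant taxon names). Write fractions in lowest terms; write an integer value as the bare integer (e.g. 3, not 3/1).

(F:27/2,((I:7/2,T:7/2):11/2,P:9):9/2)

iteration 1: select I,T (d=7); attach at lengths (7/2, 7/2); label the merged cluster IT
  updated: d(F,IT)=28, d(IT,P)=18
iteration 2: select IT,P (d=18); attach at lengths (11/2, 9); label the merged cluster IPT
  updated: d(F,IPT)=27
iteration 3: select F,IPT (d=27); attach at lengths (27/2, 9/2); label the merged cluster FIPT
final tree: (F:27/2,((I:7/2,T:7/2):11/2,P:9):9/2)
total length: 79/2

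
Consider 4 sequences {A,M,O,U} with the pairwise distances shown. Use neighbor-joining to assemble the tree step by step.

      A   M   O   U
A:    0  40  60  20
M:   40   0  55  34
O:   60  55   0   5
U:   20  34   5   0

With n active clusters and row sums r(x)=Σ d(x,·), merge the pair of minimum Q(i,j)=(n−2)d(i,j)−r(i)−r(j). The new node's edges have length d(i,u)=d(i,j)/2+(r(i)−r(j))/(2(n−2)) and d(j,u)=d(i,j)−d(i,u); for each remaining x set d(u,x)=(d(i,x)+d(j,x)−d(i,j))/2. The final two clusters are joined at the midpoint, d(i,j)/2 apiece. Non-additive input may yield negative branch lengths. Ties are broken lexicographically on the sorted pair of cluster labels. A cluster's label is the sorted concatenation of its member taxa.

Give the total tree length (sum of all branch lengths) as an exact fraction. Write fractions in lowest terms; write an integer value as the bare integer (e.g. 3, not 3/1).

1. join A+M (d=40, Q=-169) ⇒ AM; edges |A|=71/4, |M|=89/4
  updated: d(AM,O)=75/2, d(AM,U)=7
2. join AM+O (d=75/2, Q=-99/2) ⇒ AMO; edges |AM|=79/4, |O|=71/4
  updated: d(AMO,U)=-51/4
3. join AMO+U (d=-51/4) ⇒ AMOU; edges |AMO|=-51/8, |U|=-51/8
final tree: (((A:71/4,M:89/4):79/4,O:71/4):-51/8,U:-51/8)
total length: 259/4

259/4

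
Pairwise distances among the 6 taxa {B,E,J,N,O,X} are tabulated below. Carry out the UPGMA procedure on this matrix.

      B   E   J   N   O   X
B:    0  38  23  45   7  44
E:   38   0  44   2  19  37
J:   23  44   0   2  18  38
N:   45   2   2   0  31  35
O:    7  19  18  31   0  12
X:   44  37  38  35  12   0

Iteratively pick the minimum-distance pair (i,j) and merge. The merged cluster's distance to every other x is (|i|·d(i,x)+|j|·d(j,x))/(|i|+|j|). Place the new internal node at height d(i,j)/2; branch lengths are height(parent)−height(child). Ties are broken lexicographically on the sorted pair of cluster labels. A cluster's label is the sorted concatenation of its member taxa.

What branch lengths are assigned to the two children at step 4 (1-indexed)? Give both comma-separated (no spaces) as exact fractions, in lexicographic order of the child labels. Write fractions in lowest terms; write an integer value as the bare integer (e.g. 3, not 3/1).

14/3,167/12

step 1: merge (E,N) at d=2; branch lengths E→1, N→1; new cluster EN
  updated: d(B,EN)=83/2, d(EN,J)=23, d(EN,O)=25, d(EN,X)=36
step 2: merge (B,O) at d=7; branch lengths B→7/2, O→7/2; new cluster BO
  updated: d(BO,EN)=133/4, d(BO,J)=41/2, d(BO,X)=28
step 3: merge (BO,J) at d=41/2; branch lengths BO→27/4, J→41/4; new cluster BJO
  updated: d(BJO,EN)=179/6, d(BJO,X)=94/3
step 4: merge (BJO,EN) at d=179/6; branch lengths BJO→14/3, EN→167/12; new cluster BEJNO
  updated: d(BEJNO,X)=166/5
step 5: merge (BEJNO,X) at d=166/5; branch lengths BEJNO→101/60, X→83/5; new cluster BEJNOX
final tree: ((((B:7/2,O:7/2):27/4,J:41/4):14/3,(E:1,N:1):167/12):101/60,X:83/5)
total length: 943/15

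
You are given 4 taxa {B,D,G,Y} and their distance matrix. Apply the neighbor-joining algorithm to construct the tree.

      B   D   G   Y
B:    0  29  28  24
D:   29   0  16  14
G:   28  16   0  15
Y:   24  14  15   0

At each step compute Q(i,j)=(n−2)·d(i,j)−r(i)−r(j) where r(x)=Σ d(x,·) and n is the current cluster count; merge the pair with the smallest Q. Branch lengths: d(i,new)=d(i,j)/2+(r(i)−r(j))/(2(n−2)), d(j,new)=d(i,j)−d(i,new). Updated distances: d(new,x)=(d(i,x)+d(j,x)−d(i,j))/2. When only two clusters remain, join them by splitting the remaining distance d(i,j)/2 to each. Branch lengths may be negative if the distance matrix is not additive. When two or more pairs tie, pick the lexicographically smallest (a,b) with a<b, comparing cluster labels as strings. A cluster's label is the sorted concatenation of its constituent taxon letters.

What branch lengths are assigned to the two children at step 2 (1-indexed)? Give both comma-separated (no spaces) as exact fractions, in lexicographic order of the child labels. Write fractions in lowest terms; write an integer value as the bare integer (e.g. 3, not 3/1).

step 1: merge (B,Y) at d=24, Q=-86; branch lengths B→19, Y→5; new cluster BY
  updated: d(BY,D)=19/2, d(BY,G)=19/2
step 2: merge (BY,D) at d=19/2, Q=-35; branch lengths BY→3/2, D→8; new cluster BDY
  updated: d(BDY,G)=8
step 3: merge (BDY,G) at d=8; branch lengths BDY→4, G→4; new cluster BDGY
final tree: (((B:19,Y:5):3/2,D:8):4,G:4)
total length: 83/2

3/2,8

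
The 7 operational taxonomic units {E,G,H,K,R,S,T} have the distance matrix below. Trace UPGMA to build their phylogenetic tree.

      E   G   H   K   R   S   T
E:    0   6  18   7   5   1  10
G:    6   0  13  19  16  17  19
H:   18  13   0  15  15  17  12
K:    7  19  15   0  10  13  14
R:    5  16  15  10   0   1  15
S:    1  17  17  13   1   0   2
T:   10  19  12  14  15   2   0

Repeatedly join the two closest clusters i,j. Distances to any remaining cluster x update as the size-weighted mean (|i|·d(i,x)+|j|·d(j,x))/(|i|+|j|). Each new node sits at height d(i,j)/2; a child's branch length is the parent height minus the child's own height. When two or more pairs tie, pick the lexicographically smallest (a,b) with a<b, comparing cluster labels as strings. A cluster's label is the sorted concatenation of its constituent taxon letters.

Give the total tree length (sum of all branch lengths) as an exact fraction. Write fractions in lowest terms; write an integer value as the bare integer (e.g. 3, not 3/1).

339/10

iteration 1: select E,S (d=1); attach at lengths (1/2, 1/2); label the merged cluster ES
  updated: d(ES,G)=23/2, d(ES,H)=35/2, d(ES,K)=10, d(ES,R)=3, d(ES,T)=6
iteration 2: select ES,R (d=3); attach at lengths (1, 3/2); label the merged cluster ERS
  updated: d(ERS,G)=13, d(ERS,H)=50/3, d(ERS,K)=10, d(ERS,T)=9
iteration 3: select ERS,T (d=9); attach at lengths (3, 9/2); label the merged cluster ERST
  updated: d(ERST,G)=29/2, d(ERST,H)=31/2, d(ERST,K)=11
iteration 4: select ERST,K (d=11); attach at lengths (1, 11/2); label the merged cluster EKRST
  updated: d(EKRST,G)=77/5, d(EKRST,H)=77/5
iteration 5: select G,H (d=13); attach at lengths (13/2, 13/2); label the merged cluster GH
  updated: d(EKRST,GH)=77/5
iteration 6: select EKRST,GH (d=77/5); attach at lengths (11/5, 6/5); label the merged cluster EGHKRST
final tree: (((((E:1/2,S:1/2):1,R:3/2):3,T:9/2):1,K:11/2):11/5,(G:13/2,H:13/2):6/5)
total length: 339/10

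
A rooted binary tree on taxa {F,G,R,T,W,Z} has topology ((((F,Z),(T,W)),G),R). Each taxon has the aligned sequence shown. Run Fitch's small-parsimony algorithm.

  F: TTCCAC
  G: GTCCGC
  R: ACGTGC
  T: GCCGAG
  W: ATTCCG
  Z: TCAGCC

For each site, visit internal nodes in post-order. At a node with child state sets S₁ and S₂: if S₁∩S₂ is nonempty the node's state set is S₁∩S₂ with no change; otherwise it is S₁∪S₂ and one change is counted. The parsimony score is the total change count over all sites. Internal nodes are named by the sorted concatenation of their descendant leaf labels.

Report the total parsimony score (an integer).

site 0, node FZ: F={T} ∩ Z={T} → {T} (+0)
site 0, node TW: T={G} ∪ W={A} → {A,G} (+1)
site 0, node FTWZ: FZ={T} ∪ TW={A,G} → {A,G,T} (+1)
site 0, node FGTWZ: FTWZ={A,G,T} ∩ G={G} → {G} (+0)
site 0, node FGRTWZ: FGTWZ={G} ∪ R={A} → {A,G} (+1)
site 1, node FZ: F={T} ∪ Z={C} → {C,T} (+1)
site 1, node TW: T={C} ∪ W={T} → {C,T} (+1)
site 1, node FTWZ: FZ={C,T} ∩ TW={C,T} → {C,T} (+0)
site 1, node FGTWZ: FTWZ={C,T} ∩ G={T} → {T} (+0)
site 1, node FGRTWZ: FGTWZ={T} ∪ R={C} → {C,T} (+1)
site 2, node FZ: F={C} ∪ Z={A} → {A,C} (+1)
site 2, node TW: T={C} ∪ W={T} → {C,T} (+1)
site 2, node FTWZ: FZ={A,C} ∩ TW={C,T} → {C} (+0)
site 2, node FGTWZ: FTWZ={C} ∩ G={C} → {C} (+0)
site 2, node FGRTWZ: FGTWZ={C} ∪ R={G} → {C,G} (+1)
site 3, node FZ: F={C} ∪ Z={G} → {C,G} (+1)
site 3, node TW: T={G} ∪ W={C} → {C,G} (+1)
site 3, node FTWZ: FZ={C,G} ∩ TW={C,G} → {C,G} (+0)
site 3, node FGTWZ: FTWZ={C,G} ∩ G={C} → {C} (+0)
site 3, node FGRTWZ: FGTWZ={C} ∪ R={T} → {C,T} (+1)
site 4, node FZ: F={A} ∪ Z={C} → {A,C} (+1)
site 4, node TW: T={A} ∪ W={C} → {A,C} (+1)
site 4, node FTWZ: FZ={A,C} ∩ TW={A,C} → {A,C} (+0)
site 4, node FGTWZ: FTWZ={A,C} ∪ G={G} → {A,C,G} (+1)
site 4, node FGRTWZ: FGTWZ={A,C,G} ∩ R={G} → {G} (+0)
site 5, node FZ: F={C} ∩ Z={C} → {C} (+0)
site 5, node TW: T={G} ∩ W={G} → {G} (+0)
site 5, node FTWZ: FZ={C} ∪ TW={G} → {C,G} (+1)
site 5, node FGTWZ: FTWZ={C,G} ∩ G={C} → {C} (+0)
site 5, node FGRTWZ: FGTWZ={C} ∩ R={C} → {C} (+0)
per-site changes: [3, 3, 3, 3, 3, 1]; total = 16

16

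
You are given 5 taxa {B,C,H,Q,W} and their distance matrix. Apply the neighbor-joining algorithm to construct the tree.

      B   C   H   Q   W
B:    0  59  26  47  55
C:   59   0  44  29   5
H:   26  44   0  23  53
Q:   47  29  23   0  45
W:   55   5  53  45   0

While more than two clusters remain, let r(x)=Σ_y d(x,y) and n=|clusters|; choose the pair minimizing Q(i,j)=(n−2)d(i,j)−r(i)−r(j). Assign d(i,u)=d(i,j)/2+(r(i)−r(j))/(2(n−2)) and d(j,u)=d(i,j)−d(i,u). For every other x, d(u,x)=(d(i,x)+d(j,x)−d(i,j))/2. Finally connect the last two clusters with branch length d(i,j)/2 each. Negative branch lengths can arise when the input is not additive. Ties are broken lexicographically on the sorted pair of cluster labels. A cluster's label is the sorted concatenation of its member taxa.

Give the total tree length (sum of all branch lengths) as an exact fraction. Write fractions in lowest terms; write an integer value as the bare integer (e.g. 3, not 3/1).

iteration 1: select C,W (d=5, Q=-280); attach at lengths (-1, 6); label the merged cluster CW
  updated: d(B,CW)=109/2, d(CW,H)=46, d(CW,Q)=69/2
iteration 2: select B,H (d=26, Q=-341/2); attach at lengths (169/8, 39/8); label the merged cluster BH
  updated: d(BH,CW)=149/4, d(BH,Q)=22
iteration 3: select BH,CW (d=149/4, Q=-375/4); attach at lengths (99/8, 199/8); label the merged cluster BCHW
  updated: d(BCHW,Q)=77/8
iteration 4: select BCHW,Q (d=77/8); attach at lengths (77/16, 77/16); label the merged cluster BCHQW
final tree: (((B:169/8,H:39/8):99/8,(C:-1,W:6):199/8):77/16,Q:77/16)
total length: 623/8

623/8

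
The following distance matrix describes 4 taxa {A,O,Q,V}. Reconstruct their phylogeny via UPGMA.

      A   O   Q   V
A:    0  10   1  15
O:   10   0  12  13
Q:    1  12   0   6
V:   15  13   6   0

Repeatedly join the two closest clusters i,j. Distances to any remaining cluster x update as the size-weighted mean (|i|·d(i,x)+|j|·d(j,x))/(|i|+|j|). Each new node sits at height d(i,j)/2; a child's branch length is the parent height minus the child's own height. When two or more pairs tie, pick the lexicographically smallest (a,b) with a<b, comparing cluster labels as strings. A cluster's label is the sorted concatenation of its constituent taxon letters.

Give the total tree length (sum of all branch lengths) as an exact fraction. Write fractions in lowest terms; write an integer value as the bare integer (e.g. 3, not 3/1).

209/12

iteration 1: select A,Q (d=1); attach at lengths (1/2, 1/2); label the merged cluster AQ
  updated: d(AQ,O)=11, d(AQ,V)=21/2
iteration 2: select AQ,V (d=21/2); attach at lengths (19/4, 21/4); label the merged cluster AQV
  updated: d(AQV,O)=35/3
iteration 3: select AQV,O (d=35/3); attach at lengths (7/12, 35/6); label the merged cluster AOQV
final tree: (((A:1/2,Q:1/2):19/4,V:21/4):7/12,O:35/6)
total length: 209/12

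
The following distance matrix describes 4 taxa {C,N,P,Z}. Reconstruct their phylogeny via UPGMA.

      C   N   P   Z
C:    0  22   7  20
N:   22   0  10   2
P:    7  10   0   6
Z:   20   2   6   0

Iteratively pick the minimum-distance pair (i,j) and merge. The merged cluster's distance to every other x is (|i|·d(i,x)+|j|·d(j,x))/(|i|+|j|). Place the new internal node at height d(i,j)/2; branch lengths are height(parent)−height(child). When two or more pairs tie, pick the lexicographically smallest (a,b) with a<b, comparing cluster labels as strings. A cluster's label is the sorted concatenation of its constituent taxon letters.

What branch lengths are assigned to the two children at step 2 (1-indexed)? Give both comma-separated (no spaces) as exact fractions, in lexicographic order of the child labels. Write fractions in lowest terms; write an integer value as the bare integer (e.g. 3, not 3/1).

step 1: merge (N,Z) at d=2; branch lengths N→1, Z→1; new cluster NZ
  updated: d(C,NZ)=21, d(NZ,P)=8
step 2: merge (C,P) at d=7; branch lengths C→7/2, P→7/2; new cluster CP
  updated: d(CP,NZ)=29/2
step 3: merge (CP,NZ) at d=29/2; branch lengths CP→15/4, NZ→25/4; new cluster CNPZ
final tree: ((C:7/2,P:7/2):15/4,(N:1,Z:1):25/4)
total length: 19

7/2,7/2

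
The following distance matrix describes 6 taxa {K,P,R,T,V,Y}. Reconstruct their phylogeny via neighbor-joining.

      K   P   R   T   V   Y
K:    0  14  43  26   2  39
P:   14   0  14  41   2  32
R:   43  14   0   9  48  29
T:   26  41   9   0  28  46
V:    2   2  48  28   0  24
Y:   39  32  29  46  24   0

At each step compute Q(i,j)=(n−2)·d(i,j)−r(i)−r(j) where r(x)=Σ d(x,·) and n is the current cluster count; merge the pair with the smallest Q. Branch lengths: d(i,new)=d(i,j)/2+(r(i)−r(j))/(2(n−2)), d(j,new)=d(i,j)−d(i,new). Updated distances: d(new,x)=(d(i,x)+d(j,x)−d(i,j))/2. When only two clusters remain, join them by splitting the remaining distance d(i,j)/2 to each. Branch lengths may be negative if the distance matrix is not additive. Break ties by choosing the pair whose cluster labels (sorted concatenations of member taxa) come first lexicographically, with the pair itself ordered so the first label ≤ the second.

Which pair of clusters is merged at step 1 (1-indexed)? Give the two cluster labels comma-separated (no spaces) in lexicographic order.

R,T

step 1: merge (R,T) at d=9, Q=-257; branch lengths R→29/8, T→43/8; new cluster RT
  updated: d(K,RT)=30, d(P,RT)=23, d(RT,V)=67/2, d(RT,Y)=33
step 2: merge (RT,Y) at d=33, Q=-297/2; branch lengths RT→181/12, Y→215/12; new cluster RTY
  updated: d(K,RTY)=18, d(P,RTY)=11, d(RTY,V)=49/4
step 3: merge (K,V) at d=2, Q=-185/4; branch lengths K→87/16, V→-55/16; new cluster KV
  updated: d(KV,P)=7, d(KV,RTY)=113/8
step 4: merge (KV,P) at d=7, Q=-257/8; branch lengths KV→81/16, P→31/16; new cluster KPV
  updated: d(KPV,RTY)=145/16
step 5: merge (KPV,RTY) at d=145/16; branch lengths KPV→145/32, RTY→145/32; new cluster KPRTVY
final tree: (((K:87/16,V:-55/16):81/16,P:31/16):145/32,((R:29/8,T:43/8):181/12,Y:215/12):145/32)
total length: 961/16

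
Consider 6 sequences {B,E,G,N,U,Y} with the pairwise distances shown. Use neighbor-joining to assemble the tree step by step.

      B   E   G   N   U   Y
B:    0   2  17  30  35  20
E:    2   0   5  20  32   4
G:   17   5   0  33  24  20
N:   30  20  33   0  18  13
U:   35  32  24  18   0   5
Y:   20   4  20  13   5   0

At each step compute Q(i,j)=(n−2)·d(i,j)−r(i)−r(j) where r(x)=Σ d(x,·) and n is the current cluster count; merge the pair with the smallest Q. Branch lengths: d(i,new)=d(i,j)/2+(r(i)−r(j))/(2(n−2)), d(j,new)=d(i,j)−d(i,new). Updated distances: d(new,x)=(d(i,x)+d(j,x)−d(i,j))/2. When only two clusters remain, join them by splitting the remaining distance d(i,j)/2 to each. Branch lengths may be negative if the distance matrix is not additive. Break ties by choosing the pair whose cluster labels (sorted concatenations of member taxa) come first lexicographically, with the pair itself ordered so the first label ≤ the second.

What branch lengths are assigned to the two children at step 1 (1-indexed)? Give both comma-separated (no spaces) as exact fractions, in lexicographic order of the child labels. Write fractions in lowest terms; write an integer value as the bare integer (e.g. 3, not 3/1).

iteration 1: select B,E (d=2, Q=-159); attach at lengths (49/8, -33/8); label the merged cluster BE
  updated: d(BE,G)=10, d(BE,N)=24, d(BE,U)=65/2, d(BE,Y)=11
iteration 2: select BE,G (d=10, Q=-269/2); attach at lengths (41/12, 79/12); label the merged cluster BEG
  updated: d(BEG,N)=47/2, d(BEG,U)=93/4, d(BEG,Y)=21/2
iteration 3: select BEG,N (d=47/2, Q=-259/4); attach at lengths (199/16, 177/16); label the merged cluster BEGN
  updated: d(BEGN,U)=71/8, d(BEGN,Y)=0
iteration 4: select BEGN,U (d=71/8, Q=-111/8); attach at lengths (31/16, 111/16); label the merged cluster BEGNU
  updated: d(BEGNU,Y)=-31/16
iteration 5: select BEGNU,Y (d=-31/16); attach at lengths (-31/32, -31/32); label the merged cluster BEGNUY
final tree: (((((B:49/8,E:-33/8):41/12,G:79/12):199/16,N:177/16):31/16,U:111/16):-31/32,Y:-31/32)
total length: 679/16

49/8,-33/8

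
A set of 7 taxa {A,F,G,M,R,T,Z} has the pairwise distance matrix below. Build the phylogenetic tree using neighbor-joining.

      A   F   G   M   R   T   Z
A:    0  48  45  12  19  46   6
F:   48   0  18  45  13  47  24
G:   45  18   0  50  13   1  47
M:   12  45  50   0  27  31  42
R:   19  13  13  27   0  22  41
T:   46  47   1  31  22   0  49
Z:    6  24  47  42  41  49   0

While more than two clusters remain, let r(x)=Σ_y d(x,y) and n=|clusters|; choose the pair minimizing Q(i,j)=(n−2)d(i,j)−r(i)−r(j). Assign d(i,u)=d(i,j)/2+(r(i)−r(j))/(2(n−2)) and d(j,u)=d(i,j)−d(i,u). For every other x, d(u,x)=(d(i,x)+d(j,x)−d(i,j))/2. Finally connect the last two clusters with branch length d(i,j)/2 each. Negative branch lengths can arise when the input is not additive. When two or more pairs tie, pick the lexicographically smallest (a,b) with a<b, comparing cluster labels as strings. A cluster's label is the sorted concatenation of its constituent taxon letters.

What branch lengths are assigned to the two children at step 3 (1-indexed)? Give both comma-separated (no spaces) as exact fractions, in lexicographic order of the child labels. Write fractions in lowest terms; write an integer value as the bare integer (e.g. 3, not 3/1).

253/24,323/24

1. join G+T (d=1, Q=-365) ⇒ GT; edges |G|=-17/10, |T|=27/10
  updated: d(A,GT)=45, d(F,GT)=32, d(GT,M)=40, d(GT,R)=17, d(GT,Z)=95/2
2. join A+Z (d=6, Q=-533/2) ⇒ AZ; edges |A|=-13/16, |Z|=109/16
  updated: d(AZ,F)=33, d(AZ,GT)=173/4, d(AZ,M)=24, d(AZ,R)=27
3. join AZ+M (d=24, Q=-765/4) ⇒ AMZ; edges |AZ|=253/24, |M|=323/24
  updated: d(AMZ,F)=27, d(AMZ,GT)=237/8, d(AMZ,R)=15
4. join AMZ+GT (d=237/8, Q=-91) ⇒ AGMTZ; edges |AMZ|=209/16, |GT|=265/16
  updated: d(AGMTZ,F)=235/16, d(AGMTZ,R)=19/16
5. join AGMTZ+F (d=235/16, Q=-231/8) ⇒ AFGMTZ; edges |AGMTZ|=23/16, |F|=53/4
  updated: d(AFGMTZ,R)=-1/4
6. join AFGMTZ+R (d=-1/4) ⇒ AFGMRTZ; edges |AFGMTZ|=-1/8, |R|=-1/8
final tree: (((((A:-13/16,Z:109/16):253/24,M:323/24):209/16,(G:-17/10,T:27/10):265/16):23/16,F:53/4):-1/8,R:-1/8)
total length: 1201/16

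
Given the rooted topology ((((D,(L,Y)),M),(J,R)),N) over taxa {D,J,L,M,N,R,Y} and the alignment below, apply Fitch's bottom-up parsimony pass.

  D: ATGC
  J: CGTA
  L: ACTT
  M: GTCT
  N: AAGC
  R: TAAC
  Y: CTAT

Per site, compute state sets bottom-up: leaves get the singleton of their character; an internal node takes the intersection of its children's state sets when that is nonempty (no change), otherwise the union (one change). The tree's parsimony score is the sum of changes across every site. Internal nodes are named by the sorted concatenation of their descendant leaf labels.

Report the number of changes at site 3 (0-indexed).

[col 0] LY: children L:{A}, Y:{C} ∪→ {A,C}; cost 1
[col 0] DLY: children D:{A}, LY:{A,C} ∩→ {A}; cost 0
[col 0] DLMY: children DLY:{A}, M:{G} ∪→ {A,G}; cost 1
[col 0] JR: children J:{C}, R:{T} ∪→ {C,T}; cost 1
[col 0] DJLMRY: children DLMY:{A,G}, JR:{C,T} ∪→ {A,C,G,T}; cost 1
[col 0] DJLMNRY: children DJLMRY:{A,C,G,T}, N:{A} ∩→ {A}; cost 0
[col 1] LY: children L:{C}, Y:{T} ∪→ {C,T}; cost 1
[col 1] DLY: children D:{T}, LY:{C,T} ∩→ {T}; cost 0
[col 1] DLMY: children DLY:{T}, M:{T} ∩→ {T}; cost 0
[col 1] JR: children J:{G}, R:{A} ∪→ {A,G}; cost 1
[col 1] DJLMRY: children DLMY:{T}, JR:{A,G} ∪→ {A,G,T}; cost 1
[col 1] DJLMNRY: children DJLMRY:{A,G,T}, N:{A} ∩→ {A}; cost 0
[col 2] LY: children L:{T}, Y:{A} ∪→ {A,T}; cost 1
[col 2] DLY: children D:{G}, LY:{A,T} ∪→ {A,G,T}; cost 1
[col 2] DLMY: children DLY:{A,G,T}, M:{C} ∪→ {A,C,G,T}; cost 1
[col 2] JR: children J:{T}, R:{A} ∪→ {A,T}; cost 1
[col 2] DJLMRY: children DLMY:{A,C,G,T}, JR:{A,T} ∩→ {A,T}; cost 0
[col 2] DJLMNRY: children DJLMRY:{A,T}, N:{G} ∪→ {A,G,T}; cost 1
[col 3] LY: children L:{T}, Y:{T} ∩→ {T}; cost 0
[col 3] DLY: children D:{C}, LY:{T} ∪→ {C,T}; cost 1
[col 3] DLMY: children DLY:{C,T}, M:{T} ∩→ {T}; cost 0
[col 3] JR: children J:{A}, R:{C} ∪→ {A,C}; cost 1
[col 3] DJLMRY: children DLMY:{T}, JR:{A,C} ∪→ {A,C,T}; cost 1
[col 3] DJLMNRY: children DJLMRY:{A,C,T}, N:{C} ∩→ {C}; cost 0
per-site changes: [4, 3, 5, 3]; total = 15

3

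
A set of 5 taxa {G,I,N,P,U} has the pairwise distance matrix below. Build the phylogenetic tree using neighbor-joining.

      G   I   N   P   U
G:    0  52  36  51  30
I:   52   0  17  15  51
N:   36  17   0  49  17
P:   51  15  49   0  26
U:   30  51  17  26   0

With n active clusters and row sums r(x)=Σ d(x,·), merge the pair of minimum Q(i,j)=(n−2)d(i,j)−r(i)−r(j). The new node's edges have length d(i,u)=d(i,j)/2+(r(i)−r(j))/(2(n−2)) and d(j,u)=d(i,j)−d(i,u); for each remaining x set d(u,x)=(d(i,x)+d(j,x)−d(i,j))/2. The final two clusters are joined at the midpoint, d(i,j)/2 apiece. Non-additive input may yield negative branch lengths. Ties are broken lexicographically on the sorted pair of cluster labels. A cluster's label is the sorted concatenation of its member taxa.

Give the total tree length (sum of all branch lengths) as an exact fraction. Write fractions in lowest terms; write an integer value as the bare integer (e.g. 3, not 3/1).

299/4

iteration 1: select I,P (d=15, Q=-231); attach at lengths (13/2, 17/2); label the merged cluster IP
  updated: d(G,IP)=44, d(IP,N)=51/2, d(IP,U)=31
iteration 2: select G,U (d=30, Q=-128); attach at lengths (23, 7); label the merged cluster GU
  updated: d(GU,IP)=45/2, d(GU,N)=23/2
iteration 3: select GU,IP (d=45/2, Q=-119/2); attach at lengths (17/4, 73/4); label the merged cluster GIPU
  updated: d(GIPU,N)=29/4
iteration 4: select GIPU,N (d=29/4); attach at lengths (29/8, 29/8); label the merged cluster GINPU
final tree: (((G:23,U:7):17/4,(I:13/2,P:17/2):73/4):29/8,N:29/8)
total length: 299/4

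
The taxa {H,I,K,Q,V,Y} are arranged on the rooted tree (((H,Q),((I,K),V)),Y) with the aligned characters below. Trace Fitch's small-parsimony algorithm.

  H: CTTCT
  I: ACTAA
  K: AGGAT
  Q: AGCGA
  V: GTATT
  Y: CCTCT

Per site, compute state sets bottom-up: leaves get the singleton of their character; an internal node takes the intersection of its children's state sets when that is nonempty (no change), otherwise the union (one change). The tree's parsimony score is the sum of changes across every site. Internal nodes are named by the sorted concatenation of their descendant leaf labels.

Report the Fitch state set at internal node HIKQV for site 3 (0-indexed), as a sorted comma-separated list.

A,C,G,T

site 0, node HQ: H={C} ∪ Q={A} → {A,C} (+1)
site 0, node IK: I={A} ∩ K={A} → {A} (+0)
site 0, node IKV: IK={A} ∪ V={G} → {A,G} (+1)
site 0, node HIKQV: HQ={A,C} ∩ IKV={A,G} → {A} (+0)
site 0, node HIKQVY: HIKQV={A} ∪ Y={C} → {A,C} (+1)
site 1, node HQ: H={T} ∪ Q={G} → {G,T} (+1)
site 1, node IK: I={C} ∪ K={G} → {C,G} (+1)
site 1, node IKV: IK={C,G} ∪ V={T} → {C,G,T} (+1)
site 1, node HIKQV: HQ={G,T} ∩ IKV={C,G,T} → {G,T} (+0)
site 1, node HIKQVY: HIKQV={G,T} ∪ Y={C} → {C,G,T} (+1)
site 2, node HQ: H={T} ∪ Q={C} → {C,T} (+1)
site 2, node IK: I={T} ∪ K={G} → {G,T} (+1)
site 2, node IKV: IK={G,T} ∪ V={A} → {A,G,T} (+1)
site 2, node HIKQV: HQ={C,T} ∩ IKV={A,G,T} → {T} (+0)
site 2, node HIKQVY: HIKQV={T} ∩ Y={T} → {T} (+0)
site 3, node HQ: H={C} ∪ Q={G} → {C,G} (+1)
site 3, node IK: I={A} ∩ K={A} → {A} (+0)
site 3, node IKV: IK={A} ∪ V={T} → {A,T} (+1)
site 3, node HIKQV: HQ={C,G} ∪ IKV={A,T} → {A,C,G,T} (+1)
site 3, node HIKQVY: HIKQV={A,C,G,T} ∩ Y={C} → {C} (+0)
site 4, node HQ: H={T} ∪ Q={A} → {A,T} (+1)
site 4, node IK: I={A} ∪ K={T} → {A,T} (+1)
site 4, node IKV: IK={A,T} ∩ V={T} → {T} (+0)
site 4, node HIKQV: HQ={A,T} ∩ IKV={T} → {T} (+0)
site 4, node HIKQVY: HIKQV={T} ∩ Y={T} → {T} (+0)
per-site changes: [3, 4, 3, 3, 2]; total = 15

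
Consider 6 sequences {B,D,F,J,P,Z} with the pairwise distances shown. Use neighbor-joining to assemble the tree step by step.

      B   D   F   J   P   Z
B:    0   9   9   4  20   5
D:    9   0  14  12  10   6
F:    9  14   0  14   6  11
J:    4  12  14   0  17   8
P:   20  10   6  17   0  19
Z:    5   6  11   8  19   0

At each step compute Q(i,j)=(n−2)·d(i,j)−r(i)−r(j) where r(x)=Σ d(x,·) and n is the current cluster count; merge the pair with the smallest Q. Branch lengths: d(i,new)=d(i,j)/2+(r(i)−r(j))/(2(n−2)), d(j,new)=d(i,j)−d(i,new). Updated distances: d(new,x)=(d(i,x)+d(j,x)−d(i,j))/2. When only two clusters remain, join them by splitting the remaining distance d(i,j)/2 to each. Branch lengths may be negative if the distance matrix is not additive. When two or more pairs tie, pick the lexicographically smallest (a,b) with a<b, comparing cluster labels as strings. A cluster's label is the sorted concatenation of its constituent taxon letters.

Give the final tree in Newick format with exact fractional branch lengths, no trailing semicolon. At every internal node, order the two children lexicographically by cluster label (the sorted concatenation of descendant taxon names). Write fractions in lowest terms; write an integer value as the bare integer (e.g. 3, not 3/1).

((((B:5/6,J:19/6):19/8,Z:17/8):19/8,D:21/8):51/16,(F:3/4,P:21/4):51/16)

1. join F+P (d=6, Q=-102) ⇒ FP; edges |F|=3/4, |P|=21/4
  updated: d(B,FP)=23/2, d(D,FP)=9, d(FP,J)=25/2, d(FP,Z)=12
2. join B+J (d=4, Q=-54) ⇒ BJ; edges |B|=5/6, |J|=19/6
  updated: d(BJ,D)=17/2, d(BJ,FP)=10, d(BJ,Z)=9/2
3. join BJ+Z (d=9/2, Q=-73/2) ⇒ BJZ; edges |BJ|=19/8, |Z|=17/8
  updated: d(BJZ,D)=5, d(BJZ,FP)=35/4
4. join BJZ+D (d=5, Q=-91/4) ⇒ BDJZ; edges |BJZ|=19/8, |D|=21/8
  updated: d(BDJZ,FP)=51/8
5. join BDJZ+FP (d=51/8) ⇒ BDFJPZ; edges |BDJZ|=51/16, |FP|=51/16
final tree: ((((B:5/6,J:19/6):19/8,Z:17/8):19/8,D:21/8):51/16,(F:3/4,P:21/4):51/16)
total length: 207/8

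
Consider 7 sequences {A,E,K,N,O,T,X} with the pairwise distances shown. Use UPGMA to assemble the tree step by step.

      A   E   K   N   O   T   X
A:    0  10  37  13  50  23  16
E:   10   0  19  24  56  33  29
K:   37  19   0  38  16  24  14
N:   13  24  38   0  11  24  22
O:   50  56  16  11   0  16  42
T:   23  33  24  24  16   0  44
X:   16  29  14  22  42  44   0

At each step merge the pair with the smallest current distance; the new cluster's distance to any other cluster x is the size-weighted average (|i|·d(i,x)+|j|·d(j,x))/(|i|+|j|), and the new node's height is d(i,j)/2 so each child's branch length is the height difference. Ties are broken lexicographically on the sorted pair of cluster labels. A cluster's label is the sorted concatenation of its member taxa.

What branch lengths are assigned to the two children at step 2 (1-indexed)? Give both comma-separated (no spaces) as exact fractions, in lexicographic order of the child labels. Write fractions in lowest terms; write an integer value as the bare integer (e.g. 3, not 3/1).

1. join A+E (d=10) ⇒ AE; edges |A|=5, |E|=5
  updated: d(AE,K)=28, d(AE,N)=37/2, d(AE,O)=53, d(AE,T)=28, d(AE,X)=45/2
2. join N+O (d=11) ⇒ NO; edges |N|=11/2, |O|=11/2
  updated: d(AE,NO)=143/4, d(K,NO)=27, d(NO,T)=20, d(NO,X)=32
3. join K+X (d=14) ⇒ KX; edges |K|=7, |X|=7
  updated: d(AE,KX)=101/4, d(KX,NO)=59/2, d(KX,T)=34
4. join NO+T (d=20) ⇒ NOT; edges |NO|=9/2, |T|=10
  updated: d(AE,NOT)=199/6, d(KX,NOT)=31
5. join AE+KX (d=101/4) ⇒ AEKX; edges |AE|=61/8, |KX|=45/8
  updated: d(AEKX,NOT)=385/12
6. join AEKX+NOT (d=385/12) ⇒ AEKNOTX; edges |AEKX|=41/12, |NOT|=145/24
final tree: (((A:5,E:5):61/8,(K:7,X:7):45/8):41/12,((N:11/2,O:11/2):9/2,T:10):145/24)
total length: 1733/24

11/2,11/2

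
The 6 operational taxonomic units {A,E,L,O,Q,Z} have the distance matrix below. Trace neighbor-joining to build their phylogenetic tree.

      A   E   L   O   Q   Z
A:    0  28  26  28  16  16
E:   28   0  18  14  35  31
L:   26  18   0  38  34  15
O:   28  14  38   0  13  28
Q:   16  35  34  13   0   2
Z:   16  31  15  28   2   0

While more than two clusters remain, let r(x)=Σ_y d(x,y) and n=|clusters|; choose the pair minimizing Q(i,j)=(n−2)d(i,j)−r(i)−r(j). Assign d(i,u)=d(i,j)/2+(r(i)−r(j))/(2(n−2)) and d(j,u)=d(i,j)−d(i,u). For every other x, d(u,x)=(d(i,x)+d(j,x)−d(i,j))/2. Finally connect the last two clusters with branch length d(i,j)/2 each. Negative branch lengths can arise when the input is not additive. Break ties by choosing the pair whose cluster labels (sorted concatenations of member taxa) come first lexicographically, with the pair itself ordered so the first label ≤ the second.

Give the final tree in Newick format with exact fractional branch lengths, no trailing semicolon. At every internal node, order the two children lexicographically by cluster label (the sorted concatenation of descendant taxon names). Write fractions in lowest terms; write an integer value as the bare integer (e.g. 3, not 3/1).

1. join E+O (d=14, Q=-191) ⇒ EO; edges |E|=61/8, |O|=51/8
  updated: d(A,EO)=21, d(EO,L)=21, d(EO,Q)=17, d(EO,Z)=45/2
2. join Q+Z (d=2, Q=-237/2) ⇒ QZ; edges |Q|=13/4, |Z|=-5/4
  updated: d(A,QZ)=15, d(EO,QZ)=75/4, d(L,QZ)=47/2
3. join A+QZ (d=15, Q=-357/4) ⇒ AQZ; edges |A|=139/16, |QZ|=101/16
  updated: d(AQZ,EO)=99/8, d(AQZ,L)=69/4
4. join AQZ+EO (d=99/8, Q=-405/8) ⇒ AEOQZ; edges |AQZ|=69/16, |EO|=129/16
  updated: d(AEOQZ,L)=207/16
5. join AEOQZ+L (d=207/16) ⇒ AELOQZ; edges |AEOQZ|=207/32, |L|=207/32
final tree: (((A:139/16,(Q:13/4,Z:-5/4):101/16):69/16,(E:61/8,O:51/8):129/16):207/32,L:207/32)
total length: 901/16

(((A:139/16,(Q:13/4,Z:-5/4):101/16):69/16,(E:61/8,O:51/8):129/16):207/32,L:207/32)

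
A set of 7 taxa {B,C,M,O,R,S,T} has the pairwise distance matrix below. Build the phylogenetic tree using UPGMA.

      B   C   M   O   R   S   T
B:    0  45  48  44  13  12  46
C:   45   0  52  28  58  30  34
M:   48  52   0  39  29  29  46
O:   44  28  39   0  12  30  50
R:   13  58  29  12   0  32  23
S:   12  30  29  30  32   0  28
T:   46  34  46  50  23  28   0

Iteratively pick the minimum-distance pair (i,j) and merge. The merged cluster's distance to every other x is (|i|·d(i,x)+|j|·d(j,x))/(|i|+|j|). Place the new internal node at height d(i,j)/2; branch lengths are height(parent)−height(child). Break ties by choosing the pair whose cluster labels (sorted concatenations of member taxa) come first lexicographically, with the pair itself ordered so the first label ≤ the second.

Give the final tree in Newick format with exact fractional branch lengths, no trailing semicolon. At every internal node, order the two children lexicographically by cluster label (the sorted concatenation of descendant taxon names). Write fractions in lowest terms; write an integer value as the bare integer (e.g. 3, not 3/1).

((((B:6,S:6):71/8,(O:6,R:6):71/8):13/4,M:145/8):87/40,(C:17,T:17):33/10)

1. join B+S (d=12) ⇒ BS; edges |B|=6, |S|=6
  updated: d(BS,C)=75/2, d(BS,M)=77/2, d(BS,O)=37, d(BS,R)=45/2, d(BS,T)=37
2. join O+R (d=12) ⇒ OR; edges |O|=6, |R|=6
  updated: d(BS,OR)=119/4, d(C,OR)=43, d(M,OR)=34, d(OR,T)=73/2
3. join BS+OR (d=119/4) ⇒ BORS; edges |BS|=71/8, |OR|=71/8
  updated: d(BORS,C)=161/4, d(BORS,M)=145/4, d(BORS,T)=147/4
4. join C+T (d=34) ⇒ CT; edges |C|=17, |T|=17
  updated: d(BORS,CT)=77/2, d(CT,M)=49
5. join BORS+M (d=145/4) ⇒ BMORS; edges |BORS|=13/4, |M|=145/8
  updated: d(BMORS,CT)=203/5
6. join BMORS+CT (d=203/5) ⇒ BCMORST; edges |BMORS|=87/40, |CT|=33/10
final tree: ((((B:6,S:6):71/8,(O:6,R:6):71/8):13/4,M:145/8):87/40,(C:17,T:17):33/10)
total length: 513/5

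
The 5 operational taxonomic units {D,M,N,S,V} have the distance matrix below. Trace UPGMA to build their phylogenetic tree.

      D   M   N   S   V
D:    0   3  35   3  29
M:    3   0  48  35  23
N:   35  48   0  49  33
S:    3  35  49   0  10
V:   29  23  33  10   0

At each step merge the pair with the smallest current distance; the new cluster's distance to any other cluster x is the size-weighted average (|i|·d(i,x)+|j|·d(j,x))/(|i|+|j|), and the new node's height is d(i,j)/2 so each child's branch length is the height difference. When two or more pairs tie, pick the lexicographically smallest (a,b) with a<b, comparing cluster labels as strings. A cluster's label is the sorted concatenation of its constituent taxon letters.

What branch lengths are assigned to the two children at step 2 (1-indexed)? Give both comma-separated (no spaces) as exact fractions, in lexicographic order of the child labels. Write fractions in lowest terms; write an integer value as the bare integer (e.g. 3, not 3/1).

iteration 1: select D,M (d=3); attach at lengths (3/2, 3/2); label the merged cluster DM
  updated: d(DM,N)=83/2, d(DM,S)=19, d(DM,V)=26
iteration 2: select S,V (d=10); attach at lengths (5, 5); label the merged cluster SV
  updated: d(DM,SV)=45/2, d(N,SV)=41
iteration 3: select DM,SV (d=45/2); attach at lengths (39/4, 25/4); label the merged cluster DMSV
  updated: d(DMSV,N)=165/4
iteration 4: select DMSV,N (d=165/4); attach at lengths (75/8, 165/8); label the merged cluster DMNSV
final tree: (((D:3/2,M:3/2):39/4,(S:5,V:5):25/4):75/8,N:165/8)
total length: 59

5,5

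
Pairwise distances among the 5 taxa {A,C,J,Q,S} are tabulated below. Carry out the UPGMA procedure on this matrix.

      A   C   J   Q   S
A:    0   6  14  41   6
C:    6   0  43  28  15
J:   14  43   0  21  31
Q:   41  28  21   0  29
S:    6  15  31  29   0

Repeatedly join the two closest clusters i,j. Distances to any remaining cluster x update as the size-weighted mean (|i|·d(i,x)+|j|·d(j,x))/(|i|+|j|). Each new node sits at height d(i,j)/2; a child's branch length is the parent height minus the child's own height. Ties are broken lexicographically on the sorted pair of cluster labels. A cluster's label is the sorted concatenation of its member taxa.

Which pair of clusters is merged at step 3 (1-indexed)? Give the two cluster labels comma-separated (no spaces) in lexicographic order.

J,Q

1. join A+C (d=6) ⇒ AC; edges |A|=3, |C|=3
  updated: d(AC,J)=57/2, d(AC,Q)=69/2, d(AC,S)=21/2
2. join AC+S (d=21/2) ⇒ ACS; edges |AC|=9/4, |S|=21/4
  updated: d(ACS,J)=88/3, d(ACS,Q)=98/3
3. join J+Q (d=21) ⇒ JQ; edges |J|=21/2, |Q|=21/2
  updated: d(ACS,JQ)=31
4. join ACS+JQ (d=31) ⇒ ACJQS; edges |ACS|=41/4, |JQ|=5
final tree: (((A:3,C:3):9/4,S:21/4):41/4,(J:21/2,Q:21/2):5)
total length: 199/4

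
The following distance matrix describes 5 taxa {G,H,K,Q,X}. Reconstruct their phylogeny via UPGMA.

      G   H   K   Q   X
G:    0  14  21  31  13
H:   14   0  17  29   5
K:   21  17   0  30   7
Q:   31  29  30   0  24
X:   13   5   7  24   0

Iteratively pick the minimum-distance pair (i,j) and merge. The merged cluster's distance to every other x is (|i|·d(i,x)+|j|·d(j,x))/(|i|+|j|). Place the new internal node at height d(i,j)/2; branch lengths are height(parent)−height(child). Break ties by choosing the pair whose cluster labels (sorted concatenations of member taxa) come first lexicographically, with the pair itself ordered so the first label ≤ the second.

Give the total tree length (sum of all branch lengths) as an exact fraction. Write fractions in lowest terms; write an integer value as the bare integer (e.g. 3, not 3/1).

45

1. join H+X (d=5) ⇒ HX; edges |H|=5/2, |X|=5/2
  updated: d(G,HX)=27/2, d(HX,K)=12, d(HX,Q)=53/2
2. join HX+K (d=12) ⇒ HKX; edges |HX|=7/2, |K|=6
  updated: d(G,HKX)=16, d(HKX,Q)=83/3
3. join G+HKX (d=16) ⇒ GHKX; edges |G|=8, |HKX|=2
  updated: d(GHKX,Q)=57/2
4. join GHKX+Q (d=57/2) ⇒ GHKQX; edges |GHKX|=25/4, |Q|=57/4
final tree: ((G:8,((H:5/2,X:5/2):7/2,K:6):2):25/4,Q:57/4)
total length: 45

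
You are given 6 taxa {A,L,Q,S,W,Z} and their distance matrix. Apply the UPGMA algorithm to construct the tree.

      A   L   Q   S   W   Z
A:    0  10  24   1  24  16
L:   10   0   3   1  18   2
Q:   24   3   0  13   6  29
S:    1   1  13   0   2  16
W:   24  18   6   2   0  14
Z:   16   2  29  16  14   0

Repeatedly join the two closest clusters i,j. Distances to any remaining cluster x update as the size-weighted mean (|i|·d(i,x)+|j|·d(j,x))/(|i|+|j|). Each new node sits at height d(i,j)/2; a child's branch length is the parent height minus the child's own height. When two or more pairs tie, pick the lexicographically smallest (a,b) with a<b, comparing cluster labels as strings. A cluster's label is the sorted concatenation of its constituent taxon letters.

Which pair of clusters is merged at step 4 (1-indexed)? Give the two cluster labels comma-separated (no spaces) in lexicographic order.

step 1: merge (A,S) at d=1; branch lengths A→1/2, S→1/2; new cluster AS
  updated: d(AS,L)=11/2, d(AS,Q)=37/2, d(AS,W)=13, d(AS,Z)=16
step 2: merge (L,Z) at d=2; branch lengths L→1, Z→1; new cluster LZ
  updated: d(AS,LZ)=43/4, d(LZ,Q)=16, d(LZ,W)=16
step 3: merge (Q,W) at d=6; branch lengths Q→3, W→3; new cluster QW
  updated: d(AS,QW)=63/4, d(LZ,QW)=16
step 4: merge (AS,LZ) at d=43/4; branch lengths AS→39/8, LZ→35/8; new cluster ALSZ
  updated: d(ALSZ,QW)=127/8
step 5: merge (ALSZ,QW) at d=127/8; branch lengths ALSZ→41/16, QW→79/16; new cluster ALQSWZ
final tree: (((A:1/2,S:1/2):39/8,(L:1,Z:1):35/8):41/16,(Q:3,W:3):79/16)
total length: 103/4

AS,LZ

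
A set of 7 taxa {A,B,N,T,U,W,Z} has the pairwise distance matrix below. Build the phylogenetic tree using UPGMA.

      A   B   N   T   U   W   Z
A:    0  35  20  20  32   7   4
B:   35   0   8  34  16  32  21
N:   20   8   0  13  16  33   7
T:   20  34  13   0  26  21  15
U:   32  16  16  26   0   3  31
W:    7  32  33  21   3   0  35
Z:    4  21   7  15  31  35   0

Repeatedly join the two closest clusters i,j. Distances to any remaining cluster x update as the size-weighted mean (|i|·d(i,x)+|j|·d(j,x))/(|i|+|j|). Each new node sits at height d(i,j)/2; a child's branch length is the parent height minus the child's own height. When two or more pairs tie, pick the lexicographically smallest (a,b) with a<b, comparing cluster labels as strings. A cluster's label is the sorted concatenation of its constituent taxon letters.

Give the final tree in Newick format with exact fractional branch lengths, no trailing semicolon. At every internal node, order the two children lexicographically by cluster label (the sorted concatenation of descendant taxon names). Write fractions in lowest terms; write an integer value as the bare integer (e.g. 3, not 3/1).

((((A:2,Z:2):27/4,T:35/4):25/12,(B:4,N:4):41/6):97/60,(U:3/2,W:3/2):219/20)

step 1: merge (U,W) at d=3; branch lengths U→3/2, W→3/2; new cluster UW
  updated: d(A,UW)=39/2, d(B,UW)=24, d(N,UW)=49/2, d(T,UW)=47/2, d(UW,Z)=33
step 2: merge (A,Z) at d=4; branch lengths A→2, Z→2; new cluster AZ
  updated: d(AZ,B)=28, d(AZ,N)=27/2, d(AZ,T)=35/2, d(AZ,UW)=105/4
step 3: merge (B,N) at d=8; branch lengths B→4, N→4; new cluster BN
  updated: d(AZ,BN)=83/4, d(BN,T)=47/2, d(BN,UW)=97/4
step 4: merge (AZ,T) at d=35/2; branch lengths AZ→27/4, T→35/4; new cluster ATZ
  updated: d(ATZ,BN)=65/3, d(ATZ,UW)=76/3
step 5: merge (ATZ,BN) at d=65/3; branch lengths ATZ→25/12, BN→41/6; new cluster ABNTZ
  updated: d(ABNTZ,UW)=249/10
step 6: merge (ABNTZ,UW) at d=249/10; branch lengths ABNTZ→97/60, UW→219/20; new cluster ABNTUWZ
final tree: ((((A:2,Z:2):27/4,T:35/4):25/12,(B:4,N:4):41/6):97/60,(U:3/2,W:3/2):219/20)
total length: 3119/60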